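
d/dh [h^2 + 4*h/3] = 2*h + 4/3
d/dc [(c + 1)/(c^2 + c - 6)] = (c^2 + c - (c + 1)*(2*c + 1) - 6)/(c^2 + c - 6)^2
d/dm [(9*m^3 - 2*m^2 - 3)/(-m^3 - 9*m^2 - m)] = (-83*m^4 - 18*m^3 - 7*m^2 - 54*m - 3)/(m^2*(m^4 + 18*m^3 + 83*m^2 + 18*m + 1))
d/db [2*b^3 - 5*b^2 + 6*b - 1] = 6*b^2 - 10*b + 6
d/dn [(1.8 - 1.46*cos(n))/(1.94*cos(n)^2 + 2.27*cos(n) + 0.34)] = (-2.8324*cos(n)^2 + 6.984*cos(n) + 4.5824)*sin(n)/(3.7636*cos(n)^4 + 8.8076*cos(n)^3 + 6.4721*cos(n)^2 + 1.5436*cos(n) + 0.1156)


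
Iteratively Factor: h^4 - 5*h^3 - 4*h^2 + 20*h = (h - 2)*(h^3 - 3*h^2 - 10*h) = h*(h - 2)*(h^2 - 3*h - 10) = h*(h - 5)*(h - 2)*(h + 2)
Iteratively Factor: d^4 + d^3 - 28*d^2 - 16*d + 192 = (d - 4)*(d^3 + 5*d^2 - 8*d - 48) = (d - 4)*(d + 4)*(d^2 + d - 12) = (d - 4)*(d - 3)*(d + 4)*(d + 4)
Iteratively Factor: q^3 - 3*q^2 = (q)*(q^2 - 3*q) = q*(q - 3)*(q)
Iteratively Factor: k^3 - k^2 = (k - 1)*(k^2) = k*(k - 1)*(k)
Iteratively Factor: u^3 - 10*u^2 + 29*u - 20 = (u - 5)*(u^2 - 5*u + 4) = (u - 5)*(u - 1)*(u - 4)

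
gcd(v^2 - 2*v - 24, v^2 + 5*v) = 1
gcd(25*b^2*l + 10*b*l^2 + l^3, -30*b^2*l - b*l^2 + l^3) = 5*b*l + l^2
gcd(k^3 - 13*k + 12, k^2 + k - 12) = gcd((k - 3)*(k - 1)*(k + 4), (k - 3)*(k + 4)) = k^2 + k - 12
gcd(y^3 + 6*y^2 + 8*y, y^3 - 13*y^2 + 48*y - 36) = 1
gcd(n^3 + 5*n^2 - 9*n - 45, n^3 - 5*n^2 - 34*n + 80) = n + 5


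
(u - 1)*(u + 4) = u^2 + 3*u - 4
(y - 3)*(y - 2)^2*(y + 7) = y^4 - 33*y^2 + 100*y - 84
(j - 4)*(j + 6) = j^2 + 2*j - 24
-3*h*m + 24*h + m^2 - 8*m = (-3*h + m)*(m - 8)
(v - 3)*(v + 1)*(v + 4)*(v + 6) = v^4 + 8*v^3 + v^2 - 78*v - 72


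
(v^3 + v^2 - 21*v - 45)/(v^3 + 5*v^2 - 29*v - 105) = (v + 3)/(v + 7)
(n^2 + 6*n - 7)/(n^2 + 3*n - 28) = (n - 1)/(n - 4)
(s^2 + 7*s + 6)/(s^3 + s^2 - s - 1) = (s + 6)/(s^2 - 1)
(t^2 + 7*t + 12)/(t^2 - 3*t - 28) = (t + 3)/(t - 7)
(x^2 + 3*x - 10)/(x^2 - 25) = (x - 2)/(x - 5)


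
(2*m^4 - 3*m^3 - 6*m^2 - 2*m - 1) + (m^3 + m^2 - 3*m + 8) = 2*m^4 - 2*m^3 - 5*m^2 - 5*m + 7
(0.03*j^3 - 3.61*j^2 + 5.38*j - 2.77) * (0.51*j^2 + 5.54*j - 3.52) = 0.0153*j^5 - 1.6749*j^4 - 17.3612*j^3 + 41.0997*j^2 - 34.2834*j + 9.7504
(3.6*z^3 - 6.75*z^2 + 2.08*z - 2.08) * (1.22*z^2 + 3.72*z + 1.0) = 4.392*z^5 + 5.157*z^4 - 18.9724*z^3 - 1.55*z^2 - 5.6576*z - 2.08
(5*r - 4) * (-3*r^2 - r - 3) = -15*r^3 + 7*r^2 - 11*r + 12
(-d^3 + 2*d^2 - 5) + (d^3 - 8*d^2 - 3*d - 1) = -6*d^2 - 3*d - 6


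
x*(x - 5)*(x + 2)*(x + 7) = x^4 + 4*x^3 - 31*x^2 - 70*x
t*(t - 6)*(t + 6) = t^3 - 36*t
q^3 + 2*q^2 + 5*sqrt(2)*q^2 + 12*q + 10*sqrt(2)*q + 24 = (q + 2)*(q + 2*sqrt(2))*(q + 3*sqrt(2))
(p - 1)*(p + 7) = p^2 + 6*p - 7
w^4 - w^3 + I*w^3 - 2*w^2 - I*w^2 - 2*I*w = w*(w - 2)*(w + 1)*(w + I)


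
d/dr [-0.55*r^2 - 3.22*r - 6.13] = -1.1*r - 3.22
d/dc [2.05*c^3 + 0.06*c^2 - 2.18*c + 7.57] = 6.15*c^2 + 0.12*c - 2.18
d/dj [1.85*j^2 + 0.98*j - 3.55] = 3.7*j + 0.98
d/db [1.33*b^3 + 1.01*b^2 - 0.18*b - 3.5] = 3.99*b^2 + 2.02*b - 0.18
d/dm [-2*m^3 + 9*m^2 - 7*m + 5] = -6*m^2 + 18*m - 7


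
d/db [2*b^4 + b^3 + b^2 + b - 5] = 8*b^3 + 3*b^2 + 2*b + 1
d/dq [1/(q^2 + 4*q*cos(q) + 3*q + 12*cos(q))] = (4*q*sin(q) - 2*q + 12*sin(q) - 4*cos(q) - 3)/((q + 3)^2*(q + 4*cos(q))^2)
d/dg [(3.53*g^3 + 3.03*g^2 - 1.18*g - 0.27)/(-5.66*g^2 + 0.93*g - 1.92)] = (-19.9798*g^4 + 6.5658*g^3 - 24.1937*g^2 - 14.6916*g + 2.5167)/(32.0356*g^4 - 10.5276*g^3 + 22.5993*g^2 - 3.5712*g + 3.6864)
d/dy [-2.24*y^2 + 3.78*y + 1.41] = 3.78 - 4.48*y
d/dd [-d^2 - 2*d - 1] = -2*d - 2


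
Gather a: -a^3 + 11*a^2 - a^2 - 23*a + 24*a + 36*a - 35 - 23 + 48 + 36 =-a^3 + 10*a^2 + 37*a + 26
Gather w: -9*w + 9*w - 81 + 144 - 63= 0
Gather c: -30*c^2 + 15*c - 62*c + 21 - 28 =-30*c^2 - 47*c - 7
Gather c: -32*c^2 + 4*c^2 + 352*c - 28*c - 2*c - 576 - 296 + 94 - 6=-28*c^2 + 322*c - 784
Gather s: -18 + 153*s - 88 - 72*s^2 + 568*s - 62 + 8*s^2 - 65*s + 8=-64*s^2 + 656*s - 160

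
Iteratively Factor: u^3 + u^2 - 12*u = (u + 4)*(u^2 - 3*u) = u*(u + 4)*(u - 3)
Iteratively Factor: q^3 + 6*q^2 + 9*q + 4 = (q + 4)*(q^2 + 2*q + 1) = (q + 1)*(q + 4)*(q + 1)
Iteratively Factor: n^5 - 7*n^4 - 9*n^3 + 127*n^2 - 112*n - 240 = (n + 4)*(n^4 - 11*n^3 + 35*n^2 - 13*n - 60) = (n - 5)*(n + 4)*(n^3 - 6*n^2 + 5*n + 12) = (n - 5)*(n - 4)*(n + 4)*(n^2 - 2*n - 3) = (n - 5)*(n - 4)*(n - 3)*(n + 4)*(n + 1)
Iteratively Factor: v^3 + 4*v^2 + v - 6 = (v - 1)*(v^2 + 5*v + 6) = (v - 1)*(v + 2)*(v + 3)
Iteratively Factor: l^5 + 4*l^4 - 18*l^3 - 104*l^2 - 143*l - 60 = (l - 5)*(l^4 + 9*l^3 + 27*l^2 + 31*l + 12) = (l - 5)*(l + 1)*(l^3 + 8*l^2 + 19*l + 12) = (l - 5)*(l + 1)*(l + 3)*(l^2 + 5*l + 4) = (l - 5)*(l + 1)*(l + 3)*(l + 4)*(l + 1)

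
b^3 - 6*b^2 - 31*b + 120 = (b - 8)*(b - 3)*(b + 5)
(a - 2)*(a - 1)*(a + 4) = a^3 + a^2 - 10*a + 8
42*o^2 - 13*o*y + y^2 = (-7*o + y)*(-6*o + y)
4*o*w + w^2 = w*(4*o + w)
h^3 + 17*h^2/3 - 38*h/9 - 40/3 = (h - 5/3)*(h + 4/3)*(h + 6)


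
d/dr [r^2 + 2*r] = 2*r + 2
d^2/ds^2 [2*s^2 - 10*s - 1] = 4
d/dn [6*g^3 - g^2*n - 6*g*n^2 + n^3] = -g^2 - 12*g*n + 3*n^2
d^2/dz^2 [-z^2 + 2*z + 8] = -2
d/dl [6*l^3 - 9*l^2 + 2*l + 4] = 18*l^2 - 18*l + 2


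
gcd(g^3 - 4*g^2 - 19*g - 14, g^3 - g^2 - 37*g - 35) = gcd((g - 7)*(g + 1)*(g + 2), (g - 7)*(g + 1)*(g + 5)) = g^2 - 6*g - 7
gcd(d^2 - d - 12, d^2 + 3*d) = d + 3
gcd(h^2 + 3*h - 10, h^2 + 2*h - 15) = h + 5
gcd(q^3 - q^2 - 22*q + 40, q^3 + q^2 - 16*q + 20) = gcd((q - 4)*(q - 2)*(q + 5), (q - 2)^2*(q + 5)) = q^2 + 3*q - 10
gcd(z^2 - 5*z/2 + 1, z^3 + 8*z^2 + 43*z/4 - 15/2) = z - 1/2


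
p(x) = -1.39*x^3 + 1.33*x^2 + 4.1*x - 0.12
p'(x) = -4.17*x^2 + 2.66*x + 4.1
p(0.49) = 2.04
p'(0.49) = 4.40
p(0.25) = 0.97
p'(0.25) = 4.50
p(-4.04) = 96.68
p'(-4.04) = -74.71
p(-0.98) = -1.55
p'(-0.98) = -2.51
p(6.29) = -267.62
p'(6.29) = -144.15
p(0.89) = 3.60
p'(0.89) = 3.16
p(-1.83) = 5.35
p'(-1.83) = -14.73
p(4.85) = -107.53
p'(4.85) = -81.09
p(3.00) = -13.38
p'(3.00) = -25.45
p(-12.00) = 2544.12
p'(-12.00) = -628.30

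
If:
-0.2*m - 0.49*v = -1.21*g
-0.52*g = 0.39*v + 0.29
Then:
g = -0.75*v - 0.557692307692308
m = -6.9875*v - 3.37403846153846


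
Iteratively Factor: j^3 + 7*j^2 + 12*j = (j + 4)*(j^2 + 3*j) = (j + 3)*(j + 4)*(j)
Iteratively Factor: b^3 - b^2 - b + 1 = (b + 1)*(b^2 - 2*b + 1) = (b - 1)*(b + 1)*(b - 1)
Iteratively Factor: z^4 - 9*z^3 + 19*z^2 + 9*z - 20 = (z - 5)*(z^3 - 4*z^2 - z + 4) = (z - 5)*(z + 1)*(z^2 - 5*z + 4) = (z - 5)*(z - 4)*(z + 1)*(z - 1)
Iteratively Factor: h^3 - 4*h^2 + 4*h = (h - 2)*(h^2 - 2*h) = (h - 2)^2*(h)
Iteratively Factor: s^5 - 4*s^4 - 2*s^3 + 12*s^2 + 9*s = (s - 3)*(s^4 - s^3 - 5*s^2 - 3*s) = (s - 3)*(s + 1)*(s^3 - 2*s^2 - 3*s) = s*(s - 3)*(s + 1)*(s^2 - 2*s - 3) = s*(s - 3)^2*(s + 1)*(s + 1)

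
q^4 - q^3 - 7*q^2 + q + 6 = (q - 3)*(q - 1)*(q + 1)*(q + 2)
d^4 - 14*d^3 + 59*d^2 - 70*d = d*(d - 7)*(d - 5)*(d - 2)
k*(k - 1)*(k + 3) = k^3 + 2*k^2 - 3*k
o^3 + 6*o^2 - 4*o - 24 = (o - 2)*(o + 2)*(o + 6)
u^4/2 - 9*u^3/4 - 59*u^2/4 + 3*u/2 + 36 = (u/2 + 1)*(u - 8)*(u - 3/2)*(u + 3)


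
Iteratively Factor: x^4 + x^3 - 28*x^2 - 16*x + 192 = (x - 3)*(x^3 + 4*x^2 - 16*x - 64) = (x - 4)*(x - 3)*(x^2 + 8*x + 16) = (x - 4)*(x - 3)*(x + 4)*(x + 4)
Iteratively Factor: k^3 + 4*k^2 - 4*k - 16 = (k + 2)*(k^2 + 2*k - 8) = (k + 2)*(k + 4)*(k - 2)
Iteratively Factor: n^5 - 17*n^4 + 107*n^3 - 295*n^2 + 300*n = (n - 5)*(n^4 - 12*n^3 + 47*n^2 - 60*n) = (n - 5)*(n - 3)*(n^3 - 9*n^2 + 20*n) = (n - 5)*(n - 4)*(n - 3)*(n^2 - 5*n) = n*(n - 5)*(n - 4)*(n - 3)*(n - 5)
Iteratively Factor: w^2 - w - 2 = (w - 2)*(w + 1)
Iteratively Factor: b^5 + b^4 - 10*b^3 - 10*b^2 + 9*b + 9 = (b + 1)*(b^4 - 10*b^2 + 9) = (b + 1)*(b + 3)*(b^3 - 3*b^2 - b + 3) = (b + 1)^2*(b + 3)*(b^2 - 4*b + 3) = (b - 3)*(b + 1)^2*(b + 3)*(b - 1)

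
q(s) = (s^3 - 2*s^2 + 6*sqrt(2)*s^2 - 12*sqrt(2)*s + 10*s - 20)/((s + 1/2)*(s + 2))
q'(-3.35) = 6.58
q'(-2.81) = 14.95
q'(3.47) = 1.90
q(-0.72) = 42.59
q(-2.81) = 15.29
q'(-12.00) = 1.15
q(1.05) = -4.02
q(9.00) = 11.21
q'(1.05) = 6.02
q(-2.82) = 15.14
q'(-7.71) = 1.44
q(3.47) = 3.49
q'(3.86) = 1.76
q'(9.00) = 1.18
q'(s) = (3*s^2 - 4*s + 12*sqrt(2)*s - 12*sqrt(2) + 10)/((s + 1/2)*(s + 2)) - (s^3 - 2*s^2 + 6*sqrt(2)*s^2 - 12*sqrt(2)*s + 10*s - 20)/((s + 1/2)*(s + 2)^2) - (s^3 - 2*s^2 + 6*sqrt(2)*s^2 - 12*sqrt(2)*s + 10*s - 20)/((s + 1/2)^2*(s + 2)) = 4*(s^4 + 5*s^3 - 12*s^2 + 27*sqrt(2)*s^2 + 12*sqrt(2)*s + 36*s - 12*sqrt(2) + 60)/(4*s^4 + 20*s^3 + 33*s^2 + 20*s + 4)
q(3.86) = 4.20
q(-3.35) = 10.02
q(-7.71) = -0.95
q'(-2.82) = 14.64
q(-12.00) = -6.35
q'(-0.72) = 212.70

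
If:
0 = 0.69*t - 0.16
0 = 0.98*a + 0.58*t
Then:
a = -0.14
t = 0.23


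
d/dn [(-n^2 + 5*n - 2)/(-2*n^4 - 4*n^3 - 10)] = (-n^2*(2*n + 3)*(n^2 - 5*n + 2) + (2*n - 5)*(n^4 + 2*n^3 + 5)/2)/(n^4 + 2*n^3 + 5)^2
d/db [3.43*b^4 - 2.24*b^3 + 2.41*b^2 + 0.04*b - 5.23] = 13.72*b^3 - 6.72*b^2 + 4.82*b + 0.04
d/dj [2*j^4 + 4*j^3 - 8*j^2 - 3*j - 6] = 8*j^3 + 12*j^2 - 16*j - 3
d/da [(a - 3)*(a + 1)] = 2*a - 2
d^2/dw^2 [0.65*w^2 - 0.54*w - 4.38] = 1.30000000000000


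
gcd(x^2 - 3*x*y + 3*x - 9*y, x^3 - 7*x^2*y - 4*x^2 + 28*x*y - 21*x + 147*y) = x + 3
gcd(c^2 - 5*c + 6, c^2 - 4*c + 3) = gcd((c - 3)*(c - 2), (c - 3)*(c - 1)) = c - 3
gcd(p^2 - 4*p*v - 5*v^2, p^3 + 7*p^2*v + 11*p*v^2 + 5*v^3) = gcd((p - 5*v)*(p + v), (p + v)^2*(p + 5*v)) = p + v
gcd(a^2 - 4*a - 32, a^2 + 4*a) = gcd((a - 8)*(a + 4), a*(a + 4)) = a + 4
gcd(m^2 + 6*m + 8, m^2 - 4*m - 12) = m + 2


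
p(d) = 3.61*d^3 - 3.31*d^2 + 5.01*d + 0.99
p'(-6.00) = 434.61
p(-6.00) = -927.99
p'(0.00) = 5.01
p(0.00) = 0.99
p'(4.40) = 185.55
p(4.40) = 266.47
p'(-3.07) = 127.41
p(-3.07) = -150.04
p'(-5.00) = 308.86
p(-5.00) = -558.06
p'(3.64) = 124.41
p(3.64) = 149.48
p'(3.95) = 147.84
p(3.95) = 191.62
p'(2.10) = 38.87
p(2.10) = 30.35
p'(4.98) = 240.63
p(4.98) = 389.71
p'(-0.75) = 16.07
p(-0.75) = -6.15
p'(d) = 10.83*d^2 - 6.62*d + 5.01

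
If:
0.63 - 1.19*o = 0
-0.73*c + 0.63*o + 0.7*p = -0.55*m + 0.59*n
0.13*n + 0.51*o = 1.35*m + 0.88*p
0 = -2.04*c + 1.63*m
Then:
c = 0.202201451289593 - 0.427233613293122*p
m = 0.253061939037282 - 0.534697282894459*p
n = 1.21660513917293*p + 0.551027828464082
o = 0.53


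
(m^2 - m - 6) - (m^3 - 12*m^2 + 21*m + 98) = -m^3 + 13*m^2 - 22*m - 104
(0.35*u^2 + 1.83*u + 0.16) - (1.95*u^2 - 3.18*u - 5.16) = -1.6*u^2 + 5.01*u + 5.32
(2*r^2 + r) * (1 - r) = -2*r^3 + r^2 + r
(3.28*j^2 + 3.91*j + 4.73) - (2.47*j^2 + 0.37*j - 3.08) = 0.81*j^2 + 3.54*j + 7.81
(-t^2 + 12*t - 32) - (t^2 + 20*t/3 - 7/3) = -2*t^2 + 16*t/3 - 89/3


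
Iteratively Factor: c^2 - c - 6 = (c + 2)*(c - 3)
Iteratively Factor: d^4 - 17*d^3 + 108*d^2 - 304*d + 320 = (d - 4)*(d^3 - 13*d^2 + 56*d - 80) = (d - 5)*(d - 4)*(d^2 - 8*d + 16) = (d - 5)*(d - 4)^2*(d - 4)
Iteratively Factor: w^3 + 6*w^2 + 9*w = (w + 3)*(w^2 + 3*w) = w*(w + 3)*(w + 3)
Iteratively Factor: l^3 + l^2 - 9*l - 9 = (l + 1)*(l^2 - 9) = (l - 3)*(l + 1)*(l + 3)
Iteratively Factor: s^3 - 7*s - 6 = (s + 1)*(s^2 - s - 6) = (s - 3)*(s + 1)*(s + 2)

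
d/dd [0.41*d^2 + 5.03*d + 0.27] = 0.82*d + 5.03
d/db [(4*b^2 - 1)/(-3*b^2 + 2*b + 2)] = 2*(4*b^2 + 5*b + 1)/(9*b^4 - 12*b^3 - 8*b^2 + 8*b + 4)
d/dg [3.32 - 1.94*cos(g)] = 1.94*sin(g)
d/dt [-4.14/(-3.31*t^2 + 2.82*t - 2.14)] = (11.6748 - 27.4068*t)/(3.31*t^2 - 2.82*t + 2.14)^2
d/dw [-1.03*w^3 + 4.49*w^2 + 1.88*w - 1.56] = -3.09*w^2 + 8.98*w + 1.88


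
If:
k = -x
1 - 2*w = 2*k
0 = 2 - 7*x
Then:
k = -2/7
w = 11/14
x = 2/7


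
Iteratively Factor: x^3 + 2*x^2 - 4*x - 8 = (x + 2)*(x^2 - 4) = (x - 2)*(x + 2)*(x + 2)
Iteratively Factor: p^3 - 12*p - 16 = (p + 2)*(p^2 - 2*p - 8) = (p - 4)*(p + 2)*(p + 2)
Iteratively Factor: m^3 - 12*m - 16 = (m + 2)*(m^2 - 2*m - 8) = (m + 2)^2*(m - 4)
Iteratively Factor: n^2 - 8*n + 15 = (n - 5)*(n - 3)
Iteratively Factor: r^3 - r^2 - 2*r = (r)*(r^2 - r - 2) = r*(r + 1)*(r - 2)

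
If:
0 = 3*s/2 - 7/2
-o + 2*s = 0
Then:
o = 14/3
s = 7/3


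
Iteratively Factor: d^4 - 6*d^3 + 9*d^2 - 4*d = (d - 1)*(d^3 - 5*d^2 + 4*d) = (d - 4)*(d - 1)*(d^2 - d) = d*(d - 4)*(d - 1)*(d - 1)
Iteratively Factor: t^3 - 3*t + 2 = (t - 1)*(t^2 + t - 2) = (t - 1)^2*(t + 2)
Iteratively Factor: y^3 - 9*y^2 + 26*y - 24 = (y - 2)*(y^2 - 7*y + 12) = (y - 4)*(y - 2)*(y - 3)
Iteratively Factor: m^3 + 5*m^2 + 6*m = (m + 2)*(m^2 + 3*m) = (m + 2)*(m + 3)*(m)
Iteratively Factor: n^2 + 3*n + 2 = (n + 2)*(n + 1)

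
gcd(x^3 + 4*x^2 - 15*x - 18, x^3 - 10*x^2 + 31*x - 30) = x - 3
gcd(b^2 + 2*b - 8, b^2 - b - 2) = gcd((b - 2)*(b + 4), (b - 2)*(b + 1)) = b - 2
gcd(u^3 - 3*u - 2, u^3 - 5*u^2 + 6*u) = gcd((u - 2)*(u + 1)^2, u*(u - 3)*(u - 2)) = u - 2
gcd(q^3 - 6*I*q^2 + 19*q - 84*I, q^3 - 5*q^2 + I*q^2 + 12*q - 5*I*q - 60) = q^2 + I*q + 12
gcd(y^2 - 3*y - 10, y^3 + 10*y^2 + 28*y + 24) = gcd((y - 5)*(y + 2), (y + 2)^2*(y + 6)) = y + 2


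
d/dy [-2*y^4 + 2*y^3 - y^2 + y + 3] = -8*y^3 + 6*y^2 - 2*y + 1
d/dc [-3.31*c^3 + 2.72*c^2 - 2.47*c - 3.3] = -9.93*c^2 + 5.44*c - 2.47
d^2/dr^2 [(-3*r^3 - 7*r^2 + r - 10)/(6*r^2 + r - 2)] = 6*(13*r^3 - 438*r^2 - 60*r - 52)/(216*r^6 + 108*r^5 - 198*r^4 - 71*r^3 + 66*r^2 + 12*r - 8)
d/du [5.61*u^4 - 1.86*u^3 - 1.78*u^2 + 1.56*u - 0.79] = 22.44*u^3 - 5.58*u^2 - 3.56*u + 1.56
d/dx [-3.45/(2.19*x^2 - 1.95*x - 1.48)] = (15.111*x - 6.7275)/(-2.19*x^2 + 1.95*x + 1.48)^2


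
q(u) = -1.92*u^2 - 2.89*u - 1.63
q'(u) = -3.84*u - 2.89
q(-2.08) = -3.93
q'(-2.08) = 5.10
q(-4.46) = -26.93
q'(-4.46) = 14.24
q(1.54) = -10.63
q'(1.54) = -8.80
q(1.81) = -13.15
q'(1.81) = -9.84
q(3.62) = -37.25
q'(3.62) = -16.79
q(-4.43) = -26.51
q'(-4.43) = 14.12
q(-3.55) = -15.57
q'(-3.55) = 10.74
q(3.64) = -37.59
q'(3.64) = -16.87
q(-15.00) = -390.28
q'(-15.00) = 54.71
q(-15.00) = -390.28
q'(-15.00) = 54.71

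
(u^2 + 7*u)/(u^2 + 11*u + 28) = u/(u + 4)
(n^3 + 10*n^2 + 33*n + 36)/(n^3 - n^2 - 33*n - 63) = (n + 4)/(n - 7)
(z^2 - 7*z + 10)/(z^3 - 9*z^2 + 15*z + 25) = (z - 2)/(z^2 - 4*z - 5)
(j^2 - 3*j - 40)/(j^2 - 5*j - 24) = (j + 5)/(j + 3)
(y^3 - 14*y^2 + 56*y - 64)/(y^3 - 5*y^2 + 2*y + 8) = (y - 8)/(y + 1)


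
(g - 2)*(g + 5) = g^2 + 3*g - 10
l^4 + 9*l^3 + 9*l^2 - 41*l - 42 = (l - 2)*(l + 1)*(l + 3)*(l + 7)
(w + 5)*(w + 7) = w^2 + 12*w + 35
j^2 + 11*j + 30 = (j + 5)*(j + 6)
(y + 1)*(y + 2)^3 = y^4 + 7*y^3 + 18*y^2 + 20*y + 8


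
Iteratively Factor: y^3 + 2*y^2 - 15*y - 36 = (y + 3)*(y^2 - y - 12) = (y + 3)^2*(y - 4)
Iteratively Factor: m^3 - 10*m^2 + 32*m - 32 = (m - 2)*(m^2 - 8*m + 16) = (m - 4)*(m - 2)*(m - 4)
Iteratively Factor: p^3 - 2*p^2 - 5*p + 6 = (p + 2)*(p^2 - 4*p + 3) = (p - 3)*(p + 2)*(p - 1)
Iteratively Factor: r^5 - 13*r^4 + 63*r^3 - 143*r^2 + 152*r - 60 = (r - 3)*(r^4 - 10*r^3 + 33*r^2 - 44*r + 20) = (r - 3)*(r - 2)*(r^3 - 8*r^2 + 17*r - 10) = (r - 3)*(r - 2)^2*(r^2 - 6*r + 5) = (r - 3)*(r - 2)^2*(r - 1)*(r - 5)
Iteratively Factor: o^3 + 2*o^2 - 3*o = (o + 3)*(o^2 - o) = (o - 1)*(o + 3)*(o)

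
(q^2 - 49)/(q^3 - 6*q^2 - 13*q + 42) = (q + 7)/(q^2 + q - 6)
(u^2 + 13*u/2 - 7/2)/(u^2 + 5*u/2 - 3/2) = (u + 7)/(u + 3)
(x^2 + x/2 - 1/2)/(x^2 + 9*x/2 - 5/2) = (x + 1)/(x + 5)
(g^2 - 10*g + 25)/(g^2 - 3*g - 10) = (g - 5)/(g + 2)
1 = 1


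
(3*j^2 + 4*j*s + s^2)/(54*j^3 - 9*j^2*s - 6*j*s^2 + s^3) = (j + s)/(18*j^2 - 9*j*s + s^2)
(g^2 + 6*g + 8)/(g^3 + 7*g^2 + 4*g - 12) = (g + 4)/(g^2 + 5*g - 6)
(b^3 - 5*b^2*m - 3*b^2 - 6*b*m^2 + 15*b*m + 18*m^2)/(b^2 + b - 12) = (b^2 - 5*b*m - 6*m^2)/(b + 4)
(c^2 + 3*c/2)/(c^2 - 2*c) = (c + 3/2)/(c - 2)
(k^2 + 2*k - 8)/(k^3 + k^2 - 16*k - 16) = (k - 2)/(k^2 - 3*k - 4)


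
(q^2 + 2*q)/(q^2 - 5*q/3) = 3*(q + 2)/(3*q - 5)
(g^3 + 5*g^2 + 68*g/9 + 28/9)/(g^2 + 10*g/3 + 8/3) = (9*g^2 + 27*g + 14)/(3*(3*g + 4))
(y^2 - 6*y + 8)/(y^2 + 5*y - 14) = (y - 4)/(y + 7)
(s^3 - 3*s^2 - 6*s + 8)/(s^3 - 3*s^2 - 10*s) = (s^2 - 5*s + 4)/(s*(s - 5))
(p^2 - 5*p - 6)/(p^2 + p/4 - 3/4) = 4*(p - 6)/(4*p - 3)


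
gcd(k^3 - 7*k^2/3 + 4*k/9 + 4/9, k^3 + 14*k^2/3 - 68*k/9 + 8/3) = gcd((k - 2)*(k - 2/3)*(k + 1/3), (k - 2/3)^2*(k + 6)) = k - 2/3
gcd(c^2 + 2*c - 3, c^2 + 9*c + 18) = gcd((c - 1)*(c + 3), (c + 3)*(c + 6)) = c + 3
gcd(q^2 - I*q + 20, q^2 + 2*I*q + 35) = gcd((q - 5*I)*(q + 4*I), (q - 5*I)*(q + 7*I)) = q - 5*I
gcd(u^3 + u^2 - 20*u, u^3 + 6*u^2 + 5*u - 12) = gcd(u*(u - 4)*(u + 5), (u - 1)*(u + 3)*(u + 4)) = 1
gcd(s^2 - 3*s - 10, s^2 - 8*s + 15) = s - 5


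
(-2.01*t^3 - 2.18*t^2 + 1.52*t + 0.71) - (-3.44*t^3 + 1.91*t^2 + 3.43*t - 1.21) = 1.43*t^3 - 4.09*t^2 - 1.91*t + 1.92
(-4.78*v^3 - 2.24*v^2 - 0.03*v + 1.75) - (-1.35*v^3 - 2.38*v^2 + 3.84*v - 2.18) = -3.43*v^3 + 0.14*v^2 - 3.87*v + 3.93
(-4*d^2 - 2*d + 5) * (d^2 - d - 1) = -4*d^4 + 2*d^3 + 11*d^2 - 3*d - 5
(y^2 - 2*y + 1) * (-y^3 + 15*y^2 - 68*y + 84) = -y^5 + 17*y^4 - 99*y^3 + 235*y^2 - 236*y + 84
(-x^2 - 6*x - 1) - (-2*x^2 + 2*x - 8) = x^2 - 8*x + 7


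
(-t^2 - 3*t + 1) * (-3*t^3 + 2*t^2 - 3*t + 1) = 3*t^5 + 7*t^4 - 6*t^3 + 10*t^2 - 6*t + 1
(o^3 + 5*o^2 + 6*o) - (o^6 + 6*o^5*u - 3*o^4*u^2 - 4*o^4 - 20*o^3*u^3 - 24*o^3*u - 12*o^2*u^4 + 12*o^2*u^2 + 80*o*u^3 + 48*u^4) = -o^6 - 6*o^5*u + 3*o^4*u^2 + 4*o^4 + 20*o^3*u^3 + 24*o^3*u + o^3 + 12*o^2*u^4 - 12*o^2*u^2 + 5*o^2 - 80*o*u^3 + 6*o - 48*u^4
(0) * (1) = 0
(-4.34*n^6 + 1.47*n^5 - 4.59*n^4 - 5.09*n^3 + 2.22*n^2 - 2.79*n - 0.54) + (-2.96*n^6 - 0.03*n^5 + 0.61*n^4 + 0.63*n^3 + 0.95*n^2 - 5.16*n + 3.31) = -7.3*n^6 + 1.44*n^5 - 3.98*n^4 - 4.46*n^3 + 3.17*n^2 - 7.95*n + 2.77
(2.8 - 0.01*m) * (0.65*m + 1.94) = -0.0065*m^2 + 1.8006*m + 5.432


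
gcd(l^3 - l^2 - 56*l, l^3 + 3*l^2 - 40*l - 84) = l + 7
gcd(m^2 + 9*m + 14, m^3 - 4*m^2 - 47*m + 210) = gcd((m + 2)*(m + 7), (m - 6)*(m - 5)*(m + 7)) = m + 7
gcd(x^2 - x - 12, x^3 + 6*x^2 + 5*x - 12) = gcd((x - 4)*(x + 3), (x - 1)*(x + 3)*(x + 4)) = x + 3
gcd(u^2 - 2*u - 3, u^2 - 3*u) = u - 3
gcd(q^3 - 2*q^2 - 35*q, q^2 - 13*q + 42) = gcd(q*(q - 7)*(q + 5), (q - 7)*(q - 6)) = q - 7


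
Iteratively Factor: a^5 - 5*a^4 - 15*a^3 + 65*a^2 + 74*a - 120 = (a - 1)*(a^4 - 4*a^3 - 19*a^2 + 46*a + 120) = (a - 1)*(a + 3)*(a^3 - 7*a^2 + 2*a + 40) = (a - 1)*(a + 2)*(a + 3)*(a^2 - 9*a + 20) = (a - 5)*(a - 1)*(a + 2)*(a + 3)*(a - 4)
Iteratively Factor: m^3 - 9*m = (m + 3)*(m^2 - 3*m) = m*(m + 3)*(m - 3)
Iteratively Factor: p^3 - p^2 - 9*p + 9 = (p - 1)*(p^2 - 9) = (p - 1)*(p + 3)*(p - 3)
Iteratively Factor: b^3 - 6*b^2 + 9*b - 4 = (b - 1)*(b^2 - 5*b + 4) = (b - 4)*(b - 1)*(b - 1)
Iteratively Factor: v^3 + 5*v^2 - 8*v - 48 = (v - 3)*(v^2 + 8*v + 16) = (v - 3)*(v + 4)*(v + 4)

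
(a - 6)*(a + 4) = a^2 - 2*a - 24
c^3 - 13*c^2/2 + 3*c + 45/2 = (c - 5)*(c - 3)*(c + 3/2)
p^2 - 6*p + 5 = (p - 5)*(p - 1)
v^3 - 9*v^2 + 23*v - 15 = (v - 5)*(v - 3)*(v - 1)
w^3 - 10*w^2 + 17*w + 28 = (w - 7)*(w - 4)*(w + 1)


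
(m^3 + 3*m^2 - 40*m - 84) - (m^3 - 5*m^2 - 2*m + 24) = 8*m^2 - 38*m - 108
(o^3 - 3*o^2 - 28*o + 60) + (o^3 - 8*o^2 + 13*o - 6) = 2*o^3 - 11*o^2 - 15*o + 54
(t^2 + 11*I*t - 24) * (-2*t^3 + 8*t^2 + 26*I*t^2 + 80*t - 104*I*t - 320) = -2*t^5 + 8*t^4 + 4*I*t^4 - 158*t^3 - 16*I*t^3 + 632*t^2 + 256*I*t^2 - 1920*t - 1024*I*t + 7680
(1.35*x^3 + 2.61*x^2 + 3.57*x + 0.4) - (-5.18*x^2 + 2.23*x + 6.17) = 1.35*x^3 + 7.79*x^2 + 1.34*x - 5.77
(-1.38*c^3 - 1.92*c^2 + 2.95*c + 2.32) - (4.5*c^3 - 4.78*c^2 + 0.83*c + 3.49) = -5.88*c^3 + 2.86*c^2 + 2.12*c - 1.17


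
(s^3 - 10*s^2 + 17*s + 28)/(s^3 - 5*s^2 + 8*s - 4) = (s^3 - 10*s^2 + 17*s + 28)/(s^3 - 5*s^2 + 8*s - 4)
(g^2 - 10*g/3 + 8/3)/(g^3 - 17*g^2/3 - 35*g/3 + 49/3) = (3*g^2 - 10*g + 8)/(3*g^3 - 17*g^2 - 35*g + 49)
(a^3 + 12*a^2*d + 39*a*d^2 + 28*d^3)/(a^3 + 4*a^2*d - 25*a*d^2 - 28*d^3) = (a + 4*d)/(a - 4*d)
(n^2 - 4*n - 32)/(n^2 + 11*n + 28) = (n - 8)/(n + 7)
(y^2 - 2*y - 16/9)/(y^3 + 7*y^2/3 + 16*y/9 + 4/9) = (3*y - 8)/(3*y^2 + 5*y + 2)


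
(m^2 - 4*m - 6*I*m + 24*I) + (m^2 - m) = 2*m^2 - 5*m - 6*I*m + 24*I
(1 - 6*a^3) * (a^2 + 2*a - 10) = -6*a^5 - 12*a^4 + 60*a^3 + a^2 + 2*a - 10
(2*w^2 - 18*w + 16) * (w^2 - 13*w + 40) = 2*w^4 - 44*w^3 + 330*w^2 - 928*w + 640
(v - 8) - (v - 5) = -3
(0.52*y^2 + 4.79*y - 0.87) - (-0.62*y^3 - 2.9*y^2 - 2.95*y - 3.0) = 0.62*y^3 + 3.42*y^2 + 7.74*y + 2.13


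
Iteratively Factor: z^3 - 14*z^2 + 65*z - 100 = (z - 4)*(z^2 - 10*z + 25) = (z - 5)*(z - 4)*(z - 5)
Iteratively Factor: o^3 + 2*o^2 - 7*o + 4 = (o - 1)*(o^2 + 3*o - 4) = (o - 1)^2*(o + 4)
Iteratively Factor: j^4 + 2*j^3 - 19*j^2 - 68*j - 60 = (j + 2)*(j^3 - 19*j - 30) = (j + 2)*(j + 3)*(j^2 - 3*j - 10) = (j - 5)*(j + 2)*(j + 3)*(j + 2)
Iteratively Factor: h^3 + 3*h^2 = (h + 3)*(h^2) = h*(h + 3)*(h)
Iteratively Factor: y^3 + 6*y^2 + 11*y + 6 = (y + 3)*(y^2 + 3*y + 2) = (y + 1)*(y + 3)*(y + 2)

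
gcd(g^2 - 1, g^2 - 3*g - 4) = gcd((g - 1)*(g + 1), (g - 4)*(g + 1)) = g + 1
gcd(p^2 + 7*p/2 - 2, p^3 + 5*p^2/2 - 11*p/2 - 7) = 1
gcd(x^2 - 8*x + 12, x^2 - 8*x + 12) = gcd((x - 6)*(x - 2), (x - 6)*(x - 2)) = x^2 - 8*x + 12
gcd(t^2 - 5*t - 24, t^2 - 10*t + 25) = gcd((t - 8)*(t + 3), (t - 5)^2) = 1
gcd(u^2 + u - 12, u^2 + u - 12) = u^2 + u - 12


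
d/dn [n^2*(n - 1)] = n*(3*n - 2)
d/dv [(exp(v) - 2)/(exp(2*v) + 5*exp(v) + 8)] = (-(exp(v) - 2)*(2*exp(v) + 5) + exp(2*v) + 5*exp(v) + 8)*exp(v)/(exp(2*v) + 5*exp(v) + 8)^2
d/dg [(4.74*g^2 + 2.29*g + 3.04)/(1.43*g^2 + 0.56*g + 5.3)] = (-0.620299999999999*g^2 + 41.5496*g + 10.4346)/(2.0449*g^4 + 1.6016*g^3 + 15.4716*g^2 + 5.936*g + 28.09)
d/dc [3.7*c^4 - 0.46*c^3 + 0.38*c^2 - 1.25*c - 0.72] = 14.8*c^3 - 1.38*c^2 + 0.76*c - 1.25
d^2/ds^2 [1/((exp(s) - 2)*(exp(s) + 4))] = (4*exp(3*s) + 6*exp(2*s) + 36*exp(s) + 16)*exp(s)/(exp(6*s) + 6*exp(5*s) - 12*exp(4*s) - 88*exp(3*s) + 96*exp(2*s) + 384*exp(s) - 512)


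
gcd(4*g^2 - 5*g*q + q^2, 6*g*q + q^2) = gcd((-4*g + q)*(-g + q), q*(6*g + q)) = 1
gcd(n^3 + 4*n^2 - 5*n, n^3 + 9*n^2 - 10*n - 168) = 1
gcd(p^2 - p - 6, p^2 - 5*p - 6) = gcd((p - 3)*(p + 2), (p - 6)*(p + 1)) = 1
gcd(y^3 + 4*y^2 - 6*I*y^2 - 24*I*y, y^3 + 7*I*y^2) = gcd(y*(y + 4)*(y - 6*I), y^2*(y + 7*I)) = y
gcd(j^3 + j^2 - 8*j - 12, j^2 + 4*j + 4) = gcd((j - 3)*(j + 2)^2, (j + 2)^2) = j^2 + 4*j + 4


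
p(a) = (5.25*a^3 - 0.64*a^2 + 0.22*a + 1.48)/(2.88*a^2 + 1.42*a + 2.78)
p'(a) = (-5.76*a - 1.42)*(5.25*a^3 - 0.64*a^2 + 0.22*a + 1.48)/(2.88*a^2 + 1.42*a + 2.78)^2 + (15.75*a^2 - 1.28*a + 0.22)/(2.88*a^2 + 1.42*a + 2.78)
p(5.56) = 8.88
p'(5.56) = 1.84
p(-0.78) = -0.46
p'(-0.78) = 2.74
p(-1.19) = -1.65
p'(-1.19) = 2.92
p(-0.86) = -0.68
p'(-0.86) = 2.86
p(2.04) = 2.48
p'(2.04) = 1.72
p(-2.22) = -4.31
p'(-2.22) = 2.29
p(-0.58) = 0.04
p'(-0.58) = 2.17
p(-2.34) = -4.58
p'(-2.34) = 2.24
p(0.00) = 0.53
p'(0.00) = -0.19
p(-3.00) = -6.00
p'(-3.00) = 2.07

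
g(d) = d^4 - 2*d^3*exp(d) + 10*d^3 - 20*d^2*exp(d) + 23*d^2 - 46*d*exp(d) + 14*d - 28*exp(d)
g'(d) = -2*d^3*exp(d) + 4*d^3 - 26*d^2*exp(d) + 30*d^2 - 86*d*exp(d) + 46*d - 74*exp(d) + 14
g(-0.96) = -0.43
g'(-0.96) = -11.27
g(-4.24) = -85.51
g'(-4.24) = 53.04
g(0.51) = -80.28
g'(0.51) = -162.18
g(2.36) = -2580.86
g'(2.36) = -4403.14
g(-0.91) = -1.02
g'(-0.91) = -12.38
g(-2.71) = -14.81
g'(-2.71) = 30.58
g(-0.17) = -19.27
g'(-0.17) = -43.70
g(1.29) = -373.22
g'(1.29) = -712.77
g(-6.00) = -120.10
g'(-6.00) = -46.15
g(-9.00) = 1008.03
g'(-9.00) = -885.99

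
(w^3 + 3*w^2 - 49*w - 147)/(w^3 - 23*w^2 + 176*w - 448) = (w^2 + 10*w + 21)/(w^2 - 16*w + 64)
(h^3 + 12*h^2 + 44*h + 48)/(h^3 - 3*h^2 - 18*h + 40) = (h^2 + 8*h + 12)/(h^2 - 7*h + 10)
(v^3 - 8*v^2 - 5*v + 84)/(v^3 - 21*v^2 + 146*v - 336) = (v^2 - v - 12)/(v^2 - 14*v + 48)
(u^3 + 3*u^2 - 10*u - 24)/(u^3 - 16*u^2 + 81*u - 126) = (u^2 + 6*u + 8)/(u^2 - 13*u + 42)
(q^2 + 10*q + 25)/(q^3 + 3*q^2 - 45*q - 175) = 1/(q - 7)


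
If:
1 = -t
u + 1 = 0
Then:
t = -1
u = -1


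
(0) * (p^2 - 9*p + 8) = 0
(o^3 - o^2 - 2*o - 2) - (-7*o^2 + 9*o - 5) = o^3 + 6*o^2 - 11*o + 3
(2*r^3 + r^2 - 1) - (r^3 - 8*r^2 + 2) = r^3 + 9*r^2 - 3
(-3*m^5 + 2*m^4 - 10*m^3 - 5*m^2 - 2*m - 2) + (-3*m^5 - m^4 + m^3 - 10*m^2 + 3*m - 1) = -6*m^5 + m^4 - 9*m^3 - 15*m^2 + m - 3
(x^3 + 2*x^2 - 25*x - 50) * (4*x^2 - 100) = 4*x^5 + 8*x^4 - 200*x^3 - 400*x^2 + 2500*x + 5000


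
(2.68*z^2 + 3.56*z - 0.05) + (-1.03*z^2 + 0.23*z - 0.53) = 1.65*z^2 + 3.79*z - 0.58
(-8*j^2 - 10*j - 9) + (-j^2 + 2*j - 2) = -9*j^2 - 8*j - 11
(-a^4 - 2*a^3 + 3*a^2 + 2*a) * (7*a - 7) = -7*a^5 - 7*a^4 + 35*a^3 - 7*a^2 - 14*a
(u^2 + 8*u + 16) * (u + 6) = u^3 + 14*u^2 + 64*u + 96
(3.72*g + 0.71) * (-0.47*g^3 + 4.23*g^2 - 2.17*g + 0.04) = -1.7484*g^4 + 15.4019*g^3 - 5.0691*g^2 - 1.3919*g + 0.0284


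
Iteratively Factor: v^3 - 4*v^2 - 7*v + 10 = (v - 1)*(v^2 - 3*v - 10) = (v - 5)*(v - 1)*(v + 2)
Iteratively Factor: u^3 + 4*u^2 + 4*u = (u + 2)*(u^2 + 2*u) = (u + 2)^2*(u)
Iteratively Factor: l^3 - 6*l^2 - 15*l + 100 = (l - 5)*(l^2 - l - 20) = (l - 5)^2*(l + 4)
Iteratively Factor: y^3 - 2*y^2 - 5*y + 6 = (y - 3)*(y^2 + y - 2) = (y - 3)*(y - 1)*(y + 2)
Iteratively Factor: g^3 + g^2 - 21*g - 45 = (g - 5)*(g^2 + 6*g + 9) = (g - 5)*(g + 3)*(g + 3)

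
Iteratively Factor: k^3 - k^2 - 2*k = (k + 1)*(k^2 - 2*k) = k*(k + 1)*(k - 2)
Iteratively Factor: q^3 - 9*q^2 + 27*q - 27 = (q - 3)*(q^2 - 6*q + 9) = (q - 3)^2*(q - 3)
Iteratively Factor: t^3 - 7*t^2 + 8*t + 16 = (t + 1)*(t^2 - 8*t + 16) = (t - 4)*(t + 1)*(t - 4)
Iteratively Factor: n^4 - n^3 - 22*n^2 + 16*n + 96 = (n + 4)*(n^3 - 5*n^2 - 2*n + 24) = (n - 3)*(n + 4)*(n^2 - 2*n - 8) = (n - 4)*(n - 3)*(n + 4)*(n + 2)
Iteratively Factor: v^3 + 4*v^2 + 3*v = (v + 1)*(v^2 + 3*v) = (v + 1)*(v + 3)*(v)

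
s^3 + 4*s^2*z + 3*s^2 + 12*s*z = s*(s + 3)*(s + 4*z)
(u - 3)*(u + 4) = u^2 + u - 12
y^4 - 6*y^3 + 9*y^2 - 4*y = y*(y - 4)*(y - 1)^2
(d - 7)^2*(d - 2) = d^3 - 16*d^2 + 77*d - 98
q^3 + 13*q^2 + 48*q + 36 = (q + 1)*(q + 6)^2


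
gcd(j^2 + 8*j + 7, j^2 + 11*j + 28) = j + 7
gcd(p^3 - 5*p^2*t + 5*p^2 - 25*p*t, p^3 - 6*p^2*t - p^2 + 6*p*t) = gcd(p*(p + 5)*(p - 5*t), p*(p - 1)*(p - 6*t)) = p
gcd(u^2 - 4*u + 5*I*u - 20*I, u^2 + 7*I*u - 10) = u + 5*I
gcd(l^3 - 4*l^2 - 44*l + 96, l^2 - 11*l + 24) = l - 8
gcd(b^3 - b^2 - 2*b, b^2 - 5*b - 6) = b + 1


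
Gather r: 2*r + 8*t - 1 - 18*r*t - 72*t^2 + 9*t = r*(2 - 18*t) - 72*t^2 + 17*t - 1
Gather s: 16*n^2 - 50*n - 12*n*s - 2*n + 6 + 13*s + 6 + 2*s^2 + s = 16*n^2 - 52*n + 2*s^2 + s*(14 - 12*n) + 12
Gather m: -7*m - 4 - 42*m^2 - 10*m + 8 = -42*m^2 - 17*m + 4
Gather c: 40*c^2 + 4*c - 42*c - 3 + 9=40*c^2 - 38*c + 6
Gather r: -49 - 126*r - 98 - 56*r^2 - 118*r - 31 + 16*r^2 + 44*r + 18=-40*r^2 - 200*r - 160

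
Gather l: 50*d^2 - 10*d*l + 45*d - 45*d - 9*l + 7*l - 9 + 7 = 50*d^2 + l*(-10*d - 2) - 2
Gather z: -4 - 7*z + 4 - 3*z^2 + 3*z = -3*z^2 - 4*z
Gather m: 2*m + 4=2*m + 4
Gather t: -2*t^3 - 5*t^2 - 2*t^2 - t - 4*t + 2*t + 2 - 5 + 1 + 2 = -2*t^3 - 7*t^2 - 3*t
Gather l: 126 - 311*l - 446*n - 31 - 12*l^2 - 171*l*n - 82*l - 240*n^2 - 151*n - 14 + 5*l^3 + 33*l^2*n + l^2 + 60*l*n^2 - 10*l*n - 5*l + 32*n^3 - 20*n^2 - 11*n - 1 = 5*l^3 + l^2*(33*n - 11) + l*(60*n^2 - 181*n - 398) + 32*n^3 - 260*n^2 - 608*n + 80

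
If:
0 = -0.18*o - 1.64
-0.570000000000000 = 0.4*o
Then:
No Solution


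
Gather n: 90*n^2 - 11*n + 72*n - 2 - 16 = 90*n^2 + 61*n - 18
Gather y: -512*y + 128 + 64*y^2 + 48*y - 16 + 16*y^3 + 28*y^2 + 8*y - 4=16*y^3 + 92*y^2 - 456*y + 108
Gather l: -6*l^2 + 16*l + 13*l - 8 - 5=-6*l^2 + 29*l - 13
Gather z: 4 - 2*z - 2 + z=2 - z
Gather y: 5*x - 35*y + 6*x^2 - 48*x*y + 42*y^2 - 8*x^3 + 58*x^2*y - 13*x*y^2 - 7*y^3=-8*x^3 + 6*x^2 + 5*x - 7*y^3 + y^2*(42 - 13*x) + y*(58*x^2 - 48*x - 35)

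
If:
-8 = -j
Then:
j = 8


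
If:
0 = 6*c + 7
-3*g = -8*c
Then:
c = -7/6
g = -28/9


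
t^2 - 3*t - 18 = (t - 6)*(t + 3)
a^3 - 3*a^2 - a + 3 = (a - 3)*(a - 1)*(a + 1)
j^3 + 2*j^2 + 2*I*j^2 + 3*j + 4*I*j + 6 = (j + 2)*(j - I)*(j + 3*I)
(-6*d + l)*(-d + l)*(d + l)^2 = 6*d^4 + 5*d^3*l - 7*d^2*l^2 - 5*d*l^3 + l^4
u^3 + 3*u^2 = u^2*(u + 3)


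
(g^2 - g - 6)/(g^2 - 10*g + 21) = (g + 2)/(g - 7)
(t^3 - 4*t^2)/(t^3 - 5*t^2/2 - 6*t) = 2*t/(2*t + 3)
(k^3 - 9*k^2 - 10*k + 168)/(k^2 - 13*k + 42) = k + 4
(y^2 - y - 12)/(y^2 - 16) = (y + 3)/(y + 4)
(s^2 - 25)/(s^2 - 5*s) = (s + 5)/s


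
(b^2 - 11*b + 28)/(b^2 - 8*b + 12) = (b^2 - 11*b + 28)/(b^2 - 8*b + 12)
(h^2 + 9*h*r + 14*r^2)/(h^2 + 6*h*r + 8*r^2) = (h + 7*r)/(h + 4*r)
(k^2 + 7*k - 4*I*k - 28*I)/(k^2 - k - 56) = (k - 4*I)/(k - 8)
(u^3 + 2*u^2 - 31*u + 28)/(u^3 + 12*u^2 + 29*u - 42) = (u - 4)/(u + 6)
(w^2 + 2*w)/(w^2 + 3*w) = (w + 2)/(w + 3)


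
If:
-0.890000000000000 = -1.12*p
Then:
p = 0.79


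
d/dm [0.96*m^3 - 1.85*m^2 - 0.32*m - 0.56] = 2.88*m^2 - 3.7*m - 0.32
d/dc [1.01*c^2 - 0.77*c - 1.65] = 2.02*c - 0.77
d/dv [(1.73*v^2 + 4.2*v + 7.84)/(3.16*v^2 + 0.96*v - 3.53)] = (-11.6112*v^2 - 61.7626*v - 22.3524)/(9.9856*v^4 + 6.0672*v^3 - 21.388*v^2 - 6.7776*v + 12.4609)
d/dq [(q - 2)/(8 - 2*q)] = 1/(q^2 - 8*q + 16)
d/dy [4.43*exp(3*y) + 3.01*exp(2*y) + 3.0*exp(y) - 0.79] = (13.29*exp(2*y) + 6.02*exp(y) + 3.0)*exp(y)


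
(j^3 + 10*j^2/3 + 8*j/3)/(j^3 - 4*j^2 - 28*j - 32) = j*(3*j + 4)/(3*(j^2 - 6*j - 16))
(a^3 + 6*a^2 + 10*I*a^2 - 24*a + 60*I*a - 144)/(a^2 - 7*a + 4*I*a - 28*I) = (a^2 + 6*a*(1 + I) + 36*I)/(a - 7)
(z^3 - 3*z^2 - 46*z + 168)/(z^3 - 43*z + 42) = (z - 4)/(z - 1)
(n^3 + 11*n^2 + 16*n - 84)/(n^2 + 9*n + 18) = (n^2 + 5*n - 14)/(n + 3)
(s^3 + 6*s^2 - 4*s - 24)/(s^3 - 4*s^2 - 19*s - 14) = (s^2 + 4*s - 12)/(s^2 - 6*s - 7)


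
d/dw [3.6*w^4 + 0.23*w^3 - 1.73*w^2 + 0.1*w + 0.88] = 14.4*w^3 + 0.69*w^2 - 3.46*w + 0.1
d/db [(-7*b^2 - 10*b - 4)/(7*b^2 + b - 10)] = (63*b^2 + 196*b + 104)/(49*b^4 + 14*b^3 - 139*b^2 - 20*b + 100)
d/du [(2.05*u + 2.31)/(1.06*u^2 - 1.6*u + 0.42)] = (-2.173*u^2 - 4.8972*u + 4.557)/(1.1236*u^4 - 3.392*u^3 + 3.4504*u^2 - 1.344*u + 0.1764)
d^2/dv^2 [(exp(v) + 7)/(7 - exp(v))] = 14*(-exp(v) - 7)*exp(v)/(exp(3*v) - 21*exp(2*v) + 147*exp(v) - 343)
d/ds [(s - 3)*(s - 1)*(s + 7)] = 3*s^2 + 6*s - 25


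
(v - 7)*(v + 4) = v^2 - 3*v - 28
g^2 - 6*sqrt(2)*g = g*(g - 6*sqrt(2))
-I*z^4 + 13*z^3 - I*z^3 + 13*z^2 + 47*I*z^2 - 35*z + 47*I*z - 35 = (z + 1)*(z + 5*I)*(z + 7*I)*(-I*z + 1)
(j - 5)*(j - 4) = j^2 - 9*j + 20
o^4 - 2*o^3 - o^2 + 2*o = o*(o - 2)*(o - 1)*(o + 1)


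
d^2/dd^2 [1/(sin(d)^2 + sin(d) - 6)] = (-4*sin(d)^4 - 3*sin(d)^3 - 19*sin(d)^2 + 14)/(sin(d)^2 + sin(d) - 6)^3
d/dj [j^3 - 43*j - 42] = 3*j^2 - 43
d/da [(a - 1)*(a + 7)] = 2*a + 6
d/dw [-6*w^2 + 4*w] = 4 - 12*w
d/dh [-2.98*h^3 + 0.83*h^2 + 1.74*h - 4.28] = -8.94*h^2 + 1.66*h + 1.74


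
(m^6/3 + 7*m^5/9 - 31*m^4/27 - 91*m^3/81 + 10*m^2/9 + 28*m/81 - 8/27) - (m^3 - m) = m^6/3 + 7*m^5/9 - 31*m^4/27 - 172*m^3/81 + 10*m^2/9 + 109*m/81 - 8/27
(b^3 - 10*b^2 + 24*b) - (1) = b^3 - 10*b^2 + 24*b - 1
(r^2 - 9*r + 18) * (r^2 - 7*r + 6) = r^4 - 16*r^3 + 87*r^2 - 180*r + 108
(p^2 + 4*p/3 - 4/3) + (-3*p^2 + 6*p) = -2*p^2 + 22*p/3 - 4/3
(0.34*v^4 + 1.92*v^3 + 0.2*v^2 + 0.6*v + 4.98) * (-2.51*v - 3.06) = -0.8534*v^5 - 5.8596*v^4 - 6.3772*v^3 - 2.118*v^2 - 14.3358*v - 15.2388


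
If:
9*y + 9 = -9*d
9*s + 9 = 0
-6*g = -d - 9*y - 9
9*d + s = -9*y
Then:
No Solution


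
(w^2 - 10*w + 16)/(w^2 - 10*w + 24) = (w^2 - 10*w + 16)/(w^2 - 10*w + 24)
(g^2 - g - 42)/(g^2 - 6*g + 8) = (g^2 - g - 42)/(g^2 - 6*g + 8)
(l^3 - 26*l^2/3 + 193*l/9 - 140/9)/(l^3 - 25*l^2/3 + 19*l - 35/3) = (l - 4/3)/(l - 1)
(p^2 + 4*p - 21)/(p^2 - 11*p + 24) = (p + 7)/(p - 8)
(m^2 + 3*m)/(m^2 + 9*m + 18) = m/(m + 6)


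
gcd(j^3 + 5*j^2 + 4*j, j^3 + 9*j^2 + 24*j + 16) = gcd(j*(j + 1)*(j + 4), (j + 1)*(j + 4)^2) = j^2 + 5*j + 4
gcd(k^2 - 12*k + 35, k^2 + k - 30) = k - 5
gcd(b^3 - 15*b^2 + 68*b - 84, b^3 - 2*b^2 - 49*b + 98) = b^2 - 9*b + 14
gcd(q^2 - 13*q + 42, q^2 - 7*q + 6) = q - 6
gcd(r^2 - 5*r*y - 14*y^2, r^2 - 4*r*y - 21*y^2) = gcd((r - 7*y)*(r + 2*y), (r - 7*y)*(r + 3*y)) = -r + 7*y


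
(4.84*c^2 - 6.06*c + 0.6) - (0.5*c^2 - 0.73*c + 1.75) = 4.34*c^2 - 5.33*c - 1.15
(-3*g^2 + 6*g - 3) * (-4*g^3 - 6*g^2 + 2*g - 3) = 12*g^5 - 6*g^4 - 30*g^3 + 39*g^2 - 24*g + 9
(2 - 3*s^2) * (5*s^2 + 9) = -15*s^4 - 17*s^2 + 18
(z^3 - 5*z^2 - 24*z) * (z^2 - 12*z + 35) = z^5 - 17*z^4 + 71*z^3 + 113*z^2 - 840*z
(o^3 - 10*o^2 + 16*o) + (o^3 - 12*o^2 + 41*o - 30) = 2*o^3 - 22*o^2 + 57*o - 30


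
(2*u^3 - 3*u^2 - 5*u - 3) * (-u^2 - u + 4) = -2*u^5 + u^4 + 16*u^3 - 4*u^2 - 17*u - 12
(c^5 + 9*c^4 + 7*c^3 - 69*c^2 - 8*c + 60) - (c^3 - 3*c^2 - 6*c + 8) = c^5 + 9*c^4 + 6*c^3 - 66*c^2 - 2*c + 52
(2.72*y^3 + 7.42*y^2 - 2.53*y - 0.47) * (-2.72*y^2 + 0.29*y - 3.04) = -7.3984*y^5 - 19.3936*y^4 + 0.764599999999999*y^3 - 22.0121*y^2 + 7.5549*y + 1.4288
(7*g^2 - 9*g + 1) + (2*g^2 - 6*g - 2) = 9*g^2 - 15*g - 1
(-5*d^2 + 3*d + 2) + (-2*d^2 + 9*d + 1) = -7*d^2 + 12*d + 3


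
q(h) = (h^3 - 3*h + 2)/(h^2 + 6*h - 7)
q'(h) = (-2*h - 6)*(h^3 - 3*h + 2)/(h^2 + 6*h - 7)^2 + (3*h^2 - 3)/(h^2 + 6*h - 7)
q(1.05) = 0.02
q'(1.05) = 0.38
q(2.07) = 0.48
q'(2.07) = 0.51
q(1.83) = 0.36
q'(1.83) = 0.49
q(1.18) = 0.07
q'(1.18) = 0.40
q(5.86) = 2.97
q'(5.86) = 0.76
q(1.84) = 0.36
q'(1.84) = 0.49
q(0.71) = -0.10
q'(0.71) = 0.33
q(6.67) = 3.60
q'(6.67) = 0.79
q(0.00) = -0.29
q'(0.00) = 0.18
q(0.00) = -0.29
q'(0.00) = 0.18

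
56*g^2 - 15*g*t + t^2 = (-8*g + t)*(-7*g + t)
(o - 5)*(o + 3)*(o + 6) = o^3 + 4*o^2 - 27*o - 90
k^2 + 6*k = k*(k + 6)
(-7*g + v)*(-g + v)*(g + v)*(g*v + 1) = 7*g^4*v - g^3*v^2 + 7*g^3 - 7*g^2*v^3 - g^2*v + g*v^4 - 7*g*v^2 + v^3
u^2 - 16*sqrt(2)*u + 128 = (u - 8*sqrt(2))^2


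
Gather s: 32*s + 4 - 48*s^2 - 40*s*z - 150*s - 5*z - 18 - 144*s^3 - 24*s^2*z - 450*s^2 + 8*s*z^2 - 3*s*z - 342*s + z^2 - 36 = -144*s^3 + s^2*(-24*z - 498) + s*(8*z^2 - 43*z - 460) + z^2 - 5*z - 50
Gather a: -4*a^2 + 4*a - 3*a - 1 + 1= -4*a^2 + a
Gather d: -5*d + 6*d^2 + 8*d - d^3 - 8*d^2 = -d^3 - 2*d^2 + 3*d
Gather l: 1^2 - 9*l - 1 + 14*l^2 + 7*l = 14*l^2 - 2*l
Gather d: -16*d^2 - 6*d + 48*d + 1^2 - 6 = -16*d^2 + 42*d - 5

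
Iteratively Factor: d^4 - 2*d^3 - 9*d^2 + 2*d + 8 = (d + 1)*(d^3 - 3*d^2 - 6*d + 8) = (d - 1)*(d + 1)*(d^2 - 2*d - 8) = (d - 4)*(d - 1)*(d + 1)*(d + 2)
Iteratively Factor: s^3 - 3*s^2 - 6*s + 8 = (s - 1)*(s^2 - 2*s - 8) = (s - 1)*(s + 2)*(s - 4)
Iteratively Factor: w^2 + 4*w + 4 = (w + 2)*(w + 2)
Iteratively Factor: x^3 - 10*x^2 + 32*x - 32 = (x - 2)*(x^2 - 8*x + 16) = (x - 4)*(x - 2)*(x - 4)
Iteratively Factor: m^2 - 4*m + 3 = (m - 3)*(m - 1)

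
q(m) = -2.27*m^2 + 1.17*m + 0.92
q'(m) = 1.17 - 4.54*m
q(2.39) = -9.25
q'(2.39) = -9.68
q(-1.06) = -2.87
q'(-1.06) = 5.98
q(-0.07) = 0.83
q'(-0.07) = 1.49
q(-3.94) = -38.93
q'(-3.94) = 19.06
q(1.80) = -4.33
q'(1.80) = -7.00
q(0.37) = 1.04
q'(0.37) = -0.51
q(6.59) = -89.95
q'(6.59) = -28.75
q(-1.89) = -9.40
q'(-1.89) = 9.75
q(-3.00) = -23.02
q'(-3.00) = 14.79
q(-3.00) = -23.02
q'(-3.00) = 14.79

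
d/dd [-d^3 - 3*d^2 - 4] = 3*d*(-d - 2)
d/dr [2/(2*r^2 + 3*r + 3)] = 2*(-4*r - 3)/(2*r^2 + 3*r + 3)^2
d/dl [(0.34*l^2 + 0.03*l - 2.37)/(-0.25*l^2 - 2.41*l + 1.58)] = (-0.8119*l^2 - 0.1106*l - 5.6643)/(0.0625*l^4 + 1.205*l^3 + 5.0181*l^2 - 7.6156*l + 2.4964)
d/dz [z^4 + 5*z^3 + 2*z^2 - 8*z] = 4*z^3 + 15*z^2 + 4*z - 8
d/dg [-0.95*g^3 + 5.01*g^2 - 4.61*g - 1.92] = -2.85*g^2 + 10.02*g - 4.61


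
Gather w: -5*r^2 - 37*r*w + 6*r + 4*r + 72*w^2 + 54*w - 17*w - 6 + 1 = -5*r^2 + 10*r + 72*w^2 + w*(37 - 37*r) - 5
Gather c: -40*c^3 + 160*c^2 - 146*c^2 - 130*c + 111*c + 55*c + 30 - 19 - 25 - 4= -40*c^3 + 14*c^2 + 36*c - 18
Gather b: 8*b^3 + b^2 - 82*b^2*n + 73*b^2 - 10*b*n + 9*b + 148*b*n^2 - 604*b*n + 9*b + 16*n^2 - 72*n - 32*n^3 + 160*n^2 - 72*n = 8*b^3 + b^2*(74 - 82*n) + b*(148*n^2 - 614*n + 18) - 32*n^3 + 176*n^2 - 144*n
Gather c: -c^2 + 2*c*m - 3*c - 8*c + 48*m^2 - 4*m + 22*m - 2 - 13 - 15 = -c^2 + c*(2*m - 11) + 48*m^2 + 18*m - 30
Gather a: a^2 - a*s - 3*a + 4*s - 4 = a^2 + a*(-s - 3) + 4*s - 4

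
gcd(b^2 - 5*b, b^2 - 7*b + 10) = b - 5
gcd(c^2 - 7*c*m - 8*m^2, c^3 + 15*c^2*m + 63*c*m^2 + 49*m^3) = c + m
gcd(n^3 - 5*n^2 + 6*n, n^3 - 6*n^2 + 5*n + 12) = n - 3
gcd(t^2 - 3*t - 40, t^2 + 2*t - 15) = t + 5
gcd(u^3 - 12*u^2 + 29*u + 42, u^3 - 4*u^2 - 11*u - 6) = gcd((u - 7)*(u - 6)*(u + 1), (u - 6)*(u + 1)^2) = u^2 - 5*u - 6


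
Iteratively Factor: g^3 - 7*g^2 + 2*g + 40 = (g + 2)*(g^2 - 9*g + 20) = (g - 5)*(g + 2)*(g - 4)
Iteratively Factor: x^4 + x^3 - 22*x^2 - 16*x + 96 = (x - 4)*(x^3 + 5*x^2 - 2*x - 24) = (x - 4)*(x - 2)*(x^2 + 7*x + 12) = (x - 4)*(x - 2)*(x + 3)*(x + 4)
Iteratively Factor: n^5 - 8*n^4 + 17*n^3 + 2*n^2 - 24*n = (n)*(n^4 - 8*n^3 + 17*n^2 + 2*n - 24) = n*(n - 3)*(n^3 - 5*n^2 + 2*n + 8) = n*(n - 4)*(n - 3)*(n^2 - n - 2) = n*(n - 4)*(n - 3)*(n - 2)*(n + 1)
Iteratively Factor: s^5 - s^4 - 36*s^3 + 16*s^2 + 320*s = (s + 4)*(s^4 - 5*s^3 - 16*s^2 + 80*s) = (s + 4)^2*(s^3 - 9*s^2 + 20*s) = (s - 4)*(s + 4)^2*(s^2 - 5*s) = s*(s - 4)*(s + 4)^2*(s - 5)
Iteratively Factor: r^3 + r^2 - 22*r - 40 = (r - 5)*(r^2 + 6*r + 8) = (r - 5)*(r + 4)*(r + 2)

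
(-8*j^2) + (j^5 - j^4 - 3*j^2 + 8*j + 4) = j^5 - j^4 - 11*j^2 + 8*j + 4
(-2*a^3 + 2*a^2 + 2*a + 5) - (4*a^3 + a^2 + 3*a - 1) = -6*a^3 + a^2 - a + 6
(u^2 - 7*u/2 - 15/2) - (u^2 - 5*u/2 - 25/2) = 5 - u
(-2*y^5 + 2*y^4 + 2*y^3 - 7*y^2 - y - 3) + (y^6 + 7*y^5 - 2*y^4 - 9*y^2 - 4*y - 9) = y^6 + 5*y^5 + 2*y^3 - 16*y^2 - 5*y - 12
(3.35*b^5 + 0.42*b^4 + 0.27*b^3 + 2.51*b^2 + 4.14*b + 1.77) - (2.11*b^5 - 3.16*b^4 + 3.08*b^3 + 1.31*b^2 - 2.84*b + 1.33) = 1.24*b^5 + 3.58*b^4 - 2.81*b^3 + 1.2*b^2 + 6.98*b + 0.44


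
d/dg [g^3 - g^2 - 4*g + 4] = 3*g^2 - 2*g - 4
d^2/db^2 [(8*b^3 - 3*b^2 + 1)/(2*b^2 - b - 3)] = 20*(5*b^3 + 3*b^2 + 21*b - 2)/(8*b^6 - 12*b^5 - 30*b^4 + 35*b^3 + 45*b^2 - 27*b - 27)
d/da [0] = 0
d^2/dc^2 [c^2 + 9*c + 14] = 2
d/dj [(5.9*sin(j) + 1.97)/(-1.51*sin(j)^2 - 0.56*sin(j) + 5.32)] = (8.909*sin(j)^2 + 5.9494*sin(j) + 32.4912)*cos(j)/(2.2801*sin(j)^4 + 1.6912*sin(j)^3 - 15.7528*sin(j)^2 - 5.9584*sin(j) + 28.3024)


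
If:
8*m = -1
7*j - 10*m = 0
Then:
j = -5/28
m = -1/8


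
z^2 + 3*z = z*(z + 3)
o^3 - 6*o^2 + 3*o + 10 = (o - 5)*(o - 2)*(o + 1)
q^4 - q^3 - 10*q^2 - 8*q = q*(q - 4)*(q + 1)*(q + 2)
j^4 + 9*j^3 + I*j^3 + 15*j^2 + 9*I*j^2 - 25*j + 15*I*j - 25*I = (j - 1)*(j + 5)^2*(j + I)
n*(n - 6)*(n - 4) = n^3 - 10*n^2 + 24*n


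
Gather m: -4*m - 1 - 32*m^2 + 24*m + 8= -32*m^2 + 20*m + 7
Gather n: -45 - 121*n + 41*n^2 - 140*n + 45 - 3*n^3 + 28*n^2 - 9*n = -3*n^3 + 69*n^2 - 270*n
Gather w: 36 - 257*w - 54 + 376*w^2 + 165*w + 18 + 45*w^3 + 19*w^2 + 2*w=45*w^3 + 395*w^2 - 90*w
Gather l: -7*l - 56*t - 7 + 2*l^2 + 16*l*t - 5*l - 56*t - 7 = 2*l^2 + l*(16*t - 12) - 112*t - 14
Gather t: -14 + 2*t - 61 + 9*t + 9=11*t - 66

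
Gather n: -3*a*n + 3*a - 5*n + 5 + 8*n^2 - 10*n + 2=3*a + 8*n^2 + n*(-3*a - 15) + 7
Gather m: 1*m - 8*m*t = m*(1 - 8*t)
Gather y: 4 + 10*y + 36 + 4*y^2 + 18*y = 4*y^2 + 28*y + 40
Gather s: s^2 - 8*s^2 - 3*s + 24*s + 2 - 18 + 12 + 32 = -7*s^2 + 21*s + 28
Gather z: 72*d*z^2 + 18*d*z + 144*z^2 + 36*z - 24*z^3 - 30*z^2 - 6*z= -24*z^3 + z^2*(72*d + 114) + z*(18*d + 30)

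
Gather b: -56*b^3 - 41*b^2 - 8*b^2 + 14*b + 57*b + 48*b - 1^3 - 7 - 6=-56*b^3 - 49*b^2 + 119*b - 14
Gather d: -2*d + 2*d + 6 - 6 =0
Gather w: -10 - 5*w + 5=-5*w - 5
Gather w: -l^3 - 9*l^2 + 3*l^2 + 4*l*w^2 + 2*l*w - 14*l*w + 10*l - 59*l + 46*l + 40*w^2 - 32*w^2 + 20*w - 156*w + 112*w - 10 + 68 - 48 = -l^3 - 6*l^2 - 3*l + w^2*(4*l + 8) + w*(-12*l - 24) + 10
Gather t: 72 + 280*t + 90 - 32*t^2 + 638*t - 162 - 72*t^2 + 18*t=-104*t^2 + 936*t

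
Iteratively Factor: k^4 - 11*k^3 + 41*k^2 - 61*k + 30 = (k - 2)*(k^3 - 9*k^2 + 23*k - 15) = (k - 5)*(k - 2)*(k^2 - 4*k + 3) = (k - 5)*(k - 2)*(k - 1)*(k - 3)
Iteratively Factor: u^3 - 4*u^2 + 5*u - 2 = (u - 2)*(u^2 - 2*u + 1) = (u - 2)*(u - 1)*(u - 1)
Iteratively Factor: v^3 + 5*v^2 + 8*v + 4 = (v + 2)*(v^2 + 3*v + 2) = (v + 1)*(v + 2)*(v + 2)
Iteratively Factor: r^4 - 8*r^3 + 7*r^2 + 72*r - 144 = (r - 3)*(r^3 - 5*r^2 - 8*r + 48) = (r - 3)*(r + 3)*(r^2 - 8*r + 16) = (r - 4)*(r - 3)*(r + 3)*(r - 4)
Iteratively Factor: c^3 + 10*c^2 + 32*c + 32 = (c + 2)*(c^2 + 8*c + 16) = (c + 2)*(c + 4)*(c + 4)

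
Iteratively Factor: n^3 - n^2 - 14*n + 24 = (n - 2)*(n^2 + n - 12) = (n - 3)*(n - 2)*(n + 4)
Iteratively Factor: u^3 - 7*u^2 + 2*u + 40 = (u - 5)*(u^2 - 2*u - 8) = (u - 5)*(u - 4)*(u + 2)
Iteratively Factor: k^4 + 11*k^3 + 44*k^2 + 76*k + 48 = (k + 3)*(k^3 + 8*k^2 + 20*k + 16) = (k + 3)*(k + 4)*(k^2 + 4*k + 4) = (k + 2)*(k + 3)*(k + 4)*(k + 2)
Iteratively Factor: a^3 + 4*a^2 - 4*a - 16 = (a + 4)*(a^2 - 4) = (a - 2)*(a + 4)*(a + 2)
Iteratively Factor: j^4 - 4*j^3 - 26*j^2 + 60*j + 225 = (j - 5)*(j^3 + j^2 - 21*j - 45) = (j - 5)*(j + 3)*(j^2 - 2*j - 15) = (j - 5)^2*(j + 3)*(j + 3)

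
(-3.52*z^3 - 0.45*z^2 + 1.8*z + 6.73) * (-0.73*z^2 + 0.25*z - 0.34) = 2.5696*z^5 - 0.5515*z^4 - 0.2297*z^3 - 4.3099*z^2 + 1.0705*z - 2.2882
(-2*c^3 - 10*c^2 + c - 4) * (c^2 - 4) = -2*c^5 - 10*c^4 + 9*c^3 + 36*c^2 - 4*c + 16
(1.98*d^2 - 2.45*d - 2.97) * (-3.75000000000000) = -7.425*d^2 + 9.1875*d + 11.1375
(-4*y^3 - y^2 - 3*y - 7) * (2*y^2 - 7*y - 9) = -8*y^5 + 26*y^4 + 37*y^3 + 16*y^2 + 76*y + 63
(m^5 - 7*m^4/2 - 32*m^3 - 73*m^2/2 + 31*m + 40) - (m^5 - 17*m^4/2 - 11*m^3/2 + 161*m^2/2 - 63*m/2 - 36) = 5*m^4 - 53*m^3/2 - 117*m^2 + 125*m/2 + 76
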